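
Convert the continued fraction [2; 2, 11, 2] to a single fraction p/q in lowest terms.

119/48

Fold from the inside: start with 2/1.
  11 + 1/2 = 23/2
  2 + 2/23 = 48/23
  2 + 23/48 = 119/48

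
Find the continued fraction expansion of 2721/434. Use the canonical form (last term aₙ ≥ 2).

[6; 3, 1, 2, 2, 3, 1, 3]

2721 = 6×434 + 117
434 = 3×117 + 83
117 = 1×83 + 34
83 = 2×34 + 15
34 = 2×15 + 4
15 = 3×4 + 3
4 = 1×3 + 1
3 = 3×1 + 0  (stop)
So 2721/434 = [6; 3, 1, 2, 2, 3, 1, 3].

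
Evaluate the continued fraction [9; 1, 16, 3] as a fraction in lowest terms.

517/52

Using pₖ = aₖpₖ₋₁ + pₖ₋₂ and qₖ = aₖqₖ₋₁ + qₖ₋₂:
  k=0: a=9, p=9, q=1
  k=1: a=1, p=10, q=1
  k=2: a=16, p=169, q=17
  k=3: a=3, p=517, q=52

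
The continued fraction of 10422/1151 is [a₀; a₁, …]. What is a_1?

10422 = 9·1151 + 63   →  a_0 = 9
1151 = 18·63 + 17   →  a_1 = 18

18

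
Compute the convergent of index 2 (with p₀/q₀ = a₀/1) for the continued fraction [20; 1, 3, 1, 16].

83/4

Using pₖ = aₖpₖ₋₁ + pₖ₋₂, qₖ = aₖqₖ₋₁ + qₖ₋₂ (with p₋₁=1, p₋₂=0, q₋₁=0, q₋₂=1):
  k=0: a=20, p=20, q=1
  k=1: a=1, p=21, q=1
  k=2: a=3, p=83, q=4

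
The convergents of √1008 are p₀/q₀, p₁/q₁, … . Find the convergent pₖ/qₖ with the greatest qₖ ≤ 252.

7969/251

√1008 = [31; 1, 2, 1, 62, …] (period length 4).
Convergents:
  p_0/q_0 = 31/1
  p_1/q_1 = 32/1
  p_2/q_2 = 95/3
  p_3/q_3 = 127/4
  p_4/q_4 = 7969/251
  p_5/q_5 = 8096/255
q_4 = 251 ≤ 252 < 255 = q_5, so the answer is 7969/251.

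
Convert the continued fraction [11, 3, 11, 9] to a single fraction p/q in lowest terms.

Fold from the inside: start with 9/1.
  11 + 1/9 = 100/9
  3 + 9/100 = 309/100
  11 + 100/309 = 3499/309

3499/309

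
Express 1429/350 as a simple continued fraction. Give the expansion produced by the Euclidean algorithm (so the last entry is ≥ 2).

1429 = 4·350 + 29
350 = 12·29 + 2
29 = 14·2 + 1
2 = 2·1 + 0  (stop)
So 1429/350 = [4; 12, 14, 2].

[4; 12, 14, 2]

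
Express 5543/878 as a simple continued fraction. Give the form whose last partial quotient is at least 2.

[6; 3, 5, 5, 3, 3]

5543 = 6·878 + 275
878 = 3·275 + 53
275 = 5·53 + 10
53 = 5·10 + 3
10 = 3·3 + 1
3 = 3·1 + 0  (stop)
So 5543/878 = [6; 3, 5, 5, 3, 3].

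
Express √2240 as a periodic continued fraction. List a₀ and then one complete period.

a₀ = ⌊√2240⌋ = 47.
With m₀=0, d₀=1 and mₖ₊₁ = dₖaₖ − mₖ, dₖ₊₁ = (n − mₖ₊₁²)/dₖ, aₖ₊₁ = ⌊(a₀+mₖ₊₁)/dₖ₊₁⌋:
  k=1: m=47, d=31, a=3
  k=2: m=46, d=4, a=23
  k=3: m=46, d=31, a=3
  k=4: m=47, d=1, a=94
d=1 and a=2a₀=94 at k=4, so the next step gives (m, d) = (47, 31) again — its k=1 value — and the period has length 4.

[47; 3, 23, 3, 94]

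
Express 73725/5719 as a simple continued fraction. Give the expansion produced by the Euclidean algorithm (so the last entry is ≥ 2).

[12; 1, 8, 5, 7, 8, 2]

73725 = 12·5719 + 5097
5719 = 1·5097 + 622
5097 = 8·622 + 121
622 = 5·121 + 17
121 = 7·17 + 2
17 = 8·2 + 1
2 = 2·1 + 0  (stop)
So 73725/5719 = [12; 1, 8, 5, 7, 8, 2].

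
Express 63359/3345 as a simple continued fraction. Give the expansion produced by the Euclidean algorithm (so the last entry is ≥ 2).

63359 = 18*3345 + 3149
3345 = 1*3149 + 196
3149 = 16*196 + 13
196 = 15*13 + 1
13 = 13*1 + 0  (stop)
So 63359/3345 = [18; 1, 16, 15, 13].

[18; 1, 16, 15, 13]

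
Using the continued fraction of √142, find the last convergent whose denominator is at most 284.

√142 = [11; 1, 10, 1, 22, …] (period length 4).
Convergents:
  p_0/q_0 = 11/1
  p_1/q_1 = 12/1
  p_2/q_2 = 131/11
  p_3/q_3 = 143/12
  p_4/q_4 = 3277/275
  p_5/q_5 = 3420/287
q_4 = 275 ≤ 284 < 287 = q_5, so the answer is 3277/275.

3277/275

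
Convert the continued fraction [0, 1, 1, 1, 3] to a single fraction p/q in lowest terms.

7/11

Using pₖ = aₖpₖ₋₁ + pₖ₋₂ and qₖ = aₖqₖ₋₁ + qₖ₋₂:
  k=0: a=0, p=0, q=1
  k=1: a=1, p=1, q=1
  k=2: a=1, p=1, q=2
  k=3: a=1, p=2, q=3
  k=4: a=3, p=7, q=11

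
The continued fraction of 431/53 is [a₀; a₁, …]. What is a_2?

431 = 8·53 + 7   →  a_0 = 8
53 = 7·7 + 4   →  a_1 = 7
7 = 1·4 + 3   →  a_2 = 1

1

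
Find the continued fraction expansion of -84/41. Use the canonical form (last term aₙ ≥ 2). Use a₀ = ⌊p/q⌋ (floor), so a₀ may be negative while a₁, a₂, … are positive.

[-3; 1, 19, 2]

-84 = -3*41 + 39
41 = 1*39 + 2
39 = 19*2 + 1
2 = 2*1 + 0  (stop)
So -84/41 = [-3; 1, 19, 2].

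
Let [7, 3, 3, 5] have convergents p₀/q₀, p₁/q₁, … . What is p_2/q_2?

73/10

Using pₖ = aₖpₖ₋₁ + pₖ₋₂, qₖ = aₖqₖ₋₁ + qₖ₋₂ (with p₋₁=1, p₋₂=0, q₋₁=0, q₋₂=1):
  k=0: a=7, p=7, q=1
  k=1: a=3, p=22, q=3
  k=2: a=3, p=73, q=10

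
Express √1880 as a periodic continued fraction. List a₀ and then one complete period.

a₀ = ⌊√1880⌋ = 43.
With m₀=0, d₀=1 and mₖ₊₁ = dₖaₖ − mₖ, dₖ₊₁ = (n − mₖ₊₁²)/dₖ, aₖ₊₁ = ⌊(a₀+mₖ₊₁)/dₖ₊₁⌋:
  k=1: m=43, d=31, a=2
  k=2: m=19, d=49, a=1
  k=3: m=30, d=20, a=3
  k=4: m=30, d=49, a=1
  k=5: m=19, d=31, a=2
  k=6: m=43, d=1, a=86
d=1 and a=2a₀=86 at k=6, so the next step gives (m, d) = (43, 31) again — its k=1 value — and the period has length 6.

[43; 2, 1, 3, 1, 2, 86]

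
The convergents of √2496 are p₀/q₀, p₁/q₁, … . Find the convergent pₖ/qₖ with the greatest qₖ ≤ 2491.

√2496 = [49; 1, 23, 1, 98, …] (period length 4).
Convergents:
  p_0/q_0 = 49/1
  p_1/q_1 = 50/1
  p_2/q_2 = 1199/24
  p_3/q_3 = 1249/25
  p_4/q_4 = 123601/2474
  p_5/q_5 = 124850/2499
q_4 = 2474 ≤ 2491 < 2499 = q_5, so the answer is 123601/2474.

123601/2474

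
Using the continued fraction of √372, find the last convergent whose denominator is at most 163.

√372 = [19; 3, 2, 12, 2, 3, 38, …] (period length 6).
Convergents:
  p_0/q_0 = 19/1
  p_1/q_1 = 58/3
  p_2/q_2 = 135/7
  p_3/q_3 = 1678/87
  p_4/q_4 = 3491/181
q_3 = 87 ≤ 163 < 181 = q_4, so the answer is 1678/87.

1678/87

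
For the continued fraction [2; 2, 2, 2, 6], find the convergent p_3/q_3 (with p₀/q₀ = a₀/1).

Using pₖ = aₖpₖ₋₁ + pₖ₋₂, qₖ = aₖqₖ₋₁ + qₖ₋₂ (with p₋₁=1, p₋₂=0, q₋₁=0, q₋₂=1):
  k=0: a=2, p=2, q=1
  k=1: a=2, p=5, q=2
  k=2: a=2, p=12, q=5
  k=3: a=2, p=29, q=12

29/12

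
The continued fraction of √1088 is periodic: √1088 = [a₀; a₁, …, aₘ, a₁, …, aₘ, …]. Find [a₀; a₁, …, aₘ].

a₀ = ⌊√1088⌋ = 32.

[32; 1, 64]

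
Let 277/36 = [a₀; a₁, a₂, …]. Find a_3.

3

277 = 7·36 + 25   →  a_0 = 7
36 = 1·25 + 11   →  a_1 = 1
25 = 2·11 + 3   →  a_2 = 2
11 = 3·3 + 2   →  a_3 = 3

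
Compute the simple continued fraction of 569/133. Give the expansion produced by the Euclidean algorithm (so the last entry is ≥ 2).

[4; 3, 1, 1, 2, 7]

569 = 4*133 + 37
133 = 3*37 + 22
37 = 1*22 + 15
22 = 1*15 + 7
15 = 2*7 + 1
7 = 7*1 + 0  (stop)
So 569/133 = [4; 3, 1, 1, 2, 7].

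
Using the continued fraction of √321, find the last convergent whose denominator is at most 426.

√321 = [17; 1, 10, 1, 34, …] (period length 4).
Convergents:
  p_0/q_0 = 17/1
  p_1/q_1 = 18/1
  p_2/q_2 = 197/11
  p_3/q_3 = 215/12
  p_4/q_4 = 7507/419
  p_5/q_5 = 7722/431
q_4 = 419 ≤ 426 < 431 = q_5, so the answer is 7507/419.

7507/419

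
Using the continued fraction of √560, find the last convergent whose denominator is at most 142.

√560 = [23; 1, 1, 1, 46, …] (period length 4).
Convergents:
  p_0/q_0 = 23/1
  p_1/q_1 = 24/1
  p_2/q_2 = 47/2
  p_3/q_3 = 71/3
  p_4/q_4 = 3313/140
  p_5/q_5 = 3384/143
q_4 = 140 ≤ 142 < 143 = q_5, so the answer is 3313/140.

3313/140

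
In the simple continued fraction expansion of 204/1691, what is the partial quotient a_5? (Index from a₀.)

2

204 = 0·1691 + 204   →  a_0 = 0
1691 = 8·204 + 59   →  a_1 = 8
204 = 3·59 + 27   →  a_2 = 3
59 = 2·27 + 5   →  a_3 = 2
27 = 5·5 + 2   →  a_4 = 5
5 = 2·2 + 1   →  a_5 = 2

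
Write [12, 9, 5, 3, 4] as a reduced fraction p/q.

Using pₖ = aₖpₖ₋₁ + pₖ₋₂ and qₖ = aₖqₖ₋₁ + qₖ₋₂:
  k=0: a=12, p=12, q=1
  k=1: a=9, p=109, q=9
  k=2: a=5, p=557, q=46
  k=3: a=3, p=1780, q=147
  k=4: a=4, p=7677, q=634

7677/634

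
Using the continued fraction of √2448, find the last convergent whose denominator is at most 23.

√2448 = [49; 2, 10, 2, 98, …] (period length 4).
Convergents:
  p_0/q_0 = 49/1
  p_1/q_1 = 99/2
  p_2/q_2 = 1039/21
  p_3/q_3 = 2177/44
q_2 = 21 ≤ 23 < 44 = q_3, so the answer is 1039/21.

1039/21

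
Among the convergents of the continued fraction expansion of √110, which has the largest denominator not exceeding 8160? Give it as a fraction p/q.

√110 = [10; 2, 20, …] (period length 2).
Convergents:
  p_0/q_0 = 10/1
  p_1/q_1 = 21/2
  p_2/q_2 = 430/41
  p_3/q_3 = 881/84
  p_4/q_4 = 18050/1721
  p_5/q_5 = 36981/3526
  p_6/q_6 = 757670/72241
q_5 = 3526 ≤ 8160 < 72241 = q_6, so the answer is 36981/3526.

36981/3526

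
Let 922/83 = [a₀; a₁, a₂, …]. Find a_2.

922 = 11·83 + 9   →  a_0 = 11
83 = 9·9 + 2   →  a_1 = 9
9 = 4·2 + 1   →  a_2 = 4

4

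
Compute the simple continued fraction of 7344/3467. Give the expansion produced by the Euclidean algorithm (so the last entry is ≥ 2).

[2; 8, 2, 5, 5, 7]

7344 = 2×3467 + 410
3467 = 8×410 + 187
410 = 2×187 + 36
187 = 5×36 + 7
36 = 5×7 + 1
7 = 7×1 + 0  (stop)
So 7344/3467 = [2; 8, 2, 5, 5, 7].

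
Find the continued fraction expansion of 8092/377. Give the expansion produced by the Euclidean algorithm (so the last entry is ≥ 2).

8092 = 21×377 + 175
377 = 2×175 + 27
175 = 6×27 + 13
27 = 2×13 + 1
13 = 13×1 + 0  (stop)
So 8092/377 = [21; 2, 6, 2, 13].

[21; 2, 6, 2, 13]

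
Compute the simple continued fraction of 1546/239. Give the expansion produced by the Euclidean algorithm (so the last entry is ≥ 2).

[6; 2, 7, 2, 7]

1546 = 6×239 + 112
239 = 2×112 + 15
112 = 7×15 + 7
15 = 2×7 + 1
7 = 7×1 + 0  (stop)
So 1546/239 = [6; 2, 7, 2, 7].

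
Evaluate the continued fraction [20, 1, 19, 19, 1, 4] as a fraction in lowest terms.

Using pₖ = aₖpₖ₋₁ + pₖ₋₂ and qₖ = aₖqₖ₋₁ + qₖ₋₂:
  k=0: a=20, p=20, q=1
  k=1: a=1, p=21, q=1
  k=2: a=19, p=419, q=20
  k=3: a=19, p=7982, q=381
  k=4: a=1, p=8401, q=401
  k=5: a=4, p=41586, q=1985

41586/1985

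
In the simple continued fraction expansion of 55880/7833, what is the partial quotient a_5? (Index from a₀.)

1

55880 = 7·7833 + 1049   →  a_0 = 7
7833 = 7·1049 + 490   →  a_1 = 7
1049 = 2·490 + 69   →  a_2 = 2
490 = 7·69 + 7   →  a_3 = 7
69 = 9·7 + 6   →  a_4 = 9
7 = 1·6 + 1   →  a_5 = 1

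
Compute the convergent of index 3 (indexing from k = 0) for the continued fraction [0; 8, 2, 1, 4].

Using pₖ = aₖpₖ₋₁ + pₖ₋₂, qₖ = aₖqₖ₋₁ + qₖ₋₂ (with p₋₁=1, p₋₂=0, q₋₁=0, q₋₂=1):
  k=0: a=0, p=0, q=1
  k=1: a=8, p=1, q=8
  k=2: a=2, p=2, q=17
  k=3: a=1, p=3, q=25

3/25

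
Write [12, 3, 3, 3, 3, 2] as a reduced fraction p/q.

Fold from the inside: start with 2/1.
  3 + 1/2 = 7/2
  3 + 2/7 = 23/7
  3 + 7/23 = 76/23
  3 + 23/76 = 251/76
  12 + 76/251 = 3088/251

3088/251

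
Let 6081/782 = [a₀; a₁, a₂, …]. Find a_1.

6081 = 7·782 + 607   →  a_0 = 7
782 = 1·607 + 175   →  a_1 = 1

1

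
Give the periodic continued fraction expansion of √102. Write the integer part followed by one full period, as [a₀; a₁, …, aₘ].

[10; 10, 20]

a₀ = ⌊√102⌋ = 10.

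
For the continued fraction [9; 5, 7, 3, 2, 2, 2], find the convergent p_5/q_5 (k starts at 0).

5857/637

Using pₖ = aₖpₖ₋₁ + pₖ₋₂, qₖ = aₖqₖ₋₁ + qₖ₋₂ (with p₋₁=1, p₋₂=0, q₋₁=0, q₋₂=1):
  k=0: a=9, p=9, q=1
  k=1: a=5, p=46, q=5
  k=2: a=7, p=331, q=36
  k=3: a=3, p=1039, q=113
  k=4: a=2, p=2409, q=262
  k=5: a=2, p=5857, q=637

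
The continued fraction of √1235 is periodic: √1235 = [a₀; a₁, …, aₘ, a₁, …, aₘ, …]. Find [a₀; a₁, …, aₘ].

[35; 7, 70]

a₀ = ⌊√1235⌋ = 35.
With m₀=0, d₀=1 and mₖ₊₁ = dₖaₖ − mₖ, dₖ₊₁ = (n − mₖ₊₁²)/dₖ, aₖ₊₁ = ⌊(a₀+mₖ₊₁)/dₖ₊₁⌋:
  k=1: m=35, d=10, a=7
  k=2: m=35, d=1, a=70
d=1 and a=2a₀=70 at k=2, so the next step gives (m, d) = (35, 10) again — its k=1 value — and the period has length 2.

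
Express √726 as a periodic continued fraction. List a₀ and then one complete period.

a₀ = ⌊√726⌋ = 26.
With m₀=0, d₀=1 and mₖ₊₁ = dₖaₖ − mₖ, dₖ₊₁ = (n − mₖ₊₁²)/dₖ, aₖ₊₁ = ⌊(a₀+mₖ₊₁)/dₖ₊₁⌋:
  k=1: m=26, d=50, a=1
  k=2: m=24, d=3, a=16
  k=3: m=24, d=50, a=1
  k=4: m=26, d=1, a=52
d=1 and a=2a₀=52 at k=4, so the next step gives (m, d) = (26, 50) again — its k=1 value — and the period has length 4.

[26; 1, 16, 1, 52]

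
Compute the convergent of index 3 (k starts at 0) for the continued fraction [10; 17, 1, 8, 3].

1619/161

Using pₖ = aₖpₖ₋₁ + pₖ₋₂, qₖ = aₖqₖ₋₁ + qₖ₋₂ (with p₋₁=1, p₋₂=0, q₋₁=0, q₋₂=1):
  k=0: a=10, p=10, q=1
  k=1: a=17, p=171, q=17
  k=2: a=1, p=181, q=18
  k=3: a=8, p=1619, q=161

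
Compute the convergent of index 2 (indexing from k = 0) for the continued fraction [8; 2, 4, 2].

76/9

Using pₖ = aₖpₖ₋₁ + pₖ₋₂, qₖ = aₖqₖ₋₁ + qₖ₋₂ (with p₋₁=1, p₋₂=0, q₋₁=0, q₋₂=1):
  k=0: a=8, p=8, q=1
  k=1: a=2, p=17, q=2
  k=2: a=4, p=76, q=9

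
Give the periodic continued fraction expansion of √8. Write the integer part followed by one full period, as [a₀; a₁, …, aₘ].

a₀ = ⌊√8⌋ = 2.
With m₀=0, d₀=1 and mₖ₊₁ = dₖaₖ − mₖ, dₖ₊₁ = (n − mₖ₊₁²)/dₖ, aₖ₊₁ = ⌊(a₀+mₖ₊₁)/dₖ₊₁⌋:
  k=1: m=2, d=4, a=1
  k=2: m=2, d=1, a=4
d=1 and a=2a₀=4 at k=2, so the next step gives (m, d) = (2, 4) again — its k=1 value — and the period has length 2.

[2; 1, 4]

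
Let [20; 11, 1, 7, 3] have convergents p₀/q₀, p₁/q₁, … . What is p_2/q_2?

241/12

Using pₖ = aₖpₖ₋₁ + pₖ₋₂, qₖ = aₖqₖ₋₁ + qₖ₋₂ (with p₋₁=1, p₋₂=0, q₋₁=0, q₋₂=1):
  k=0: a=20, p=20, q=1
  k=1: a=11, p=221, q=11
  k=2: a=1, p=241, q=12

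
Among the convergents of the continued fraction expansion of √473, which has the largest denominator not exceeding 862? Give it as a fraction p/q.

15137/696

√473 = [21; 1, 2, 1, 42, …] (period length 4).
Convergents:
  p_0/q_0 = 21/1
  p_1/q_1 = 22/1
  p_2/q_2 = 65/3
  p_3/q_3 = 87/4
  p_4/q_4 = 3719/171
  p_5/q_5 = 3806/175
  p_6/q_6 = 11331/521
  p_7/q_7 = 15137/696
  p_8/q_8 = 647085/29753
q_7 = 696 ≤ 862 < 29753 = q_8, so the answer is 15137/696.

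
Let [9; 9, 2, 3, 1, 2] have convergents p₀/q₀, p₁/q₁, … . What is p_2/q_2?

173/19

Using pₖ = aₖpₖ₋₁ + pₖ₋₂, qₖ = aₖqₖ₋₁ + qₖ₋₂ (with p₋₁=1, p₋₂=0, q₋₁=0, q₋₂=1):
  k=0: a=9, p=9, q=1
  k=1: a=9, p=82, q=9
  k=2: a=2, p=173, q=19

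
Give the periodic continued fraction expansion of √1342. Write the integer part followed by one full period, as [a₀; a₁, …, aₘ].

[36; 1, 1, 1, 2, 1, 1, 1, 72]

a₀ = ⌊√1342⌋ = 36.
With m₀=0, d₀=1 and mₖ₊₁ = dₖaₖ − mₖ, dₖ₊₁ = (n − mₖ₊₁²)/dₖ, aₖ₊₁ = ⌊(a₀+mₖ₊₁)/dₖ₊₁⌋:
  k=1: m=36, d=46, a=1
  k=2: m=10, d=27, a=1
  k=3: m=17, d=39, a=1
  k=4: m=22, d=22, a=2
  k=5: m=22, d=39, a=1
  k=6: m=17, d=27, a=1
  k=7: m=10, d=46, a=1
  k=8: m=36, d=1, a=72
d=1 and a=2a₀=72 at k=8, so the next step gives (m, d) = (36, 46) again — its k=1 value — and the period has length 8.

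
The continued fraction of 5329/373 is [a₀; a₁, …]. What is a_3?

5329 = 14·373 + 107   →  a_0 = 14
373 = 3·107 + 52   →  a_1 = 3
107 = 2·52 + 3   →  a_2 = 2
52 = 17·3 + 1   →  a_3 = 17

17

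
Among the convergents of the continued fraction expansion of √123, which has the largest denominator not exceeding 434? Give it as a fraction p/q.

√123 = [11; 11, 22, …] (period length 2).
Convergents:
  p_0/q_0 = 11/1
  p_1/q_1 = 122/11
  p_2/q_2 = 2695/243
  p_3/q_3 = 29767/2684
q_2 = 243 ≤ 434 < 2684 = q_3, so the answer is 2695/243.

2695/243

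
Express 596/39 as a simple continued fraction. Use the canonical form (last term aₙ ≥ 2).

596 = 15·39 + 11
39 = 3·11 + 6
11 = 1·6 + 5
6 = 1·5 + 1
5 = 5·1 + 0  (stop)
So 596/39 = [15; 3, 1, 1, 5].

[15; 3, 1, 1, 5]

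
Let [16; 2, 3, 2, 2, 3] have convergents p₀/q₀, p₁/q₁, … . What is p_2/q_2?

115/7

Using pₖ = aₖpₖ₋₁ + pₖ₋₂, qₖ = aₖqₖ₋₁ + qₖ₋₂ (with p₋₁=1, p₋₂=0, q₋₁=0, q₋₂=1):
  k=0: a=16, p=16, q=1
  k=1: a=2, p=33, q=2
  k=2: a=3, p=115, q=7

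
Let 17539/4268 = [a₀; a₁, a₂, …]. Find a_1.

17539 = 4·4268 + 467   →  a_0 = 4
4268 = 9·467 + 65   →  a_1 = 9

9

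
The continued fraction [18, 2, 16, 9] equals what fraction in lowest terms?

5527/299

Fold from the inside: start with 9/1.
  16 + 1/9 = 145/9
  2 + 9/145 = 299/145
  18 + 145/299 = 5527/299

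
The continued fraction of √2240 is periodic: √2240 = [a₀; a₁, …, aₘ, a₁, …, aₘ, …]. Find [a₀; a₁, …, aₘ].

[47; 3, 23, 3, 94]

a₀ = ⌊√2240⌋ = 47.
With m₀=0, d₀=1 and mₖ₊₁ = dₖaₖ − mₖ, dₖ₊₁ = (n − mₖ₊₁²)/dₖ, aₖ₊₁ = ⌊(a₀+mₖ₊₁)/dₖ₊₁⌋:
  k=1: m=47, d=31, a=3
  k=2: m=46, d=4, a=23
  k=3: m=46, d=31, a=3
  k=4: m=47, d=1, a=94
d=1 and a=2a₀=94 at k=4, so the next step gives (m, d) = (47, 31) again — its k=1 value — and the period has length 4.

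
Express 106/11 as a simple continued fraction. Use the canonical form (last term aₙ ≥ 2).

[9; 1, 1, 1, 3]

106 = 9·11 + 7
11 = 1·7 + 4
7 = 1·4 + 3
4 = 1·3 + 1
3 = 3·1 + 0  (stop)
So 106/11 = [9; 1, 1, 1, 3].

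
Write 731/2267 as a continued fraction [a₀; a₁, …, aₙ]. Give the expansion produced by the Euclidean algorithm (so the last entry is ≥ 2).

731 = 0*2267 + 731
2267 = 3*731 + 74
731 = 9*74 + 65
74 = 1*65 + 9
65 = 7*9 + 2
9 = 4*2 + 1
2 = 2*1 + 0  (stop)
So 731/2267 = [0; 3, 9, 1, 7, 4, 2].

[0; 3, 9, 1, 7, 4, 2]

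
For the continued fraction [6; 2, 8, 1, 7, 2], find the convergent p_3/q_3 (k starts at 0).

123/19

Using pₖ = aₖpₖ₋₁ + pₖ₋₂, qₖ = aₖqₖ₋₁ + qₖ₋₂ (with p₋₁=1, p₋₂=0, q₋₁=0, q₋₂=1):
  k=0: a=6, p=6, q=1
  k=1: a=2, p=13, q=2
  k=2: a=8, p=110, q=17
  k=3: a=1, p=123, q=19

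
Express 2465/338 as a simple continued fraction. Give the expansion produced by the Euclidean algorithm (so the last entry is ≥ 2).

2465 = 7*338 + 99
338 = 3*99 + 41
99 = 2*41 + 17
41 = 2*17 + 7
17 = 2*7 + 3
7 = 2*3 + 1
3 = 3*1 + 0  (stop)
So 2465/338 = [7; 3, 2, 2, 2, 2, 3].

[7; 3, 2, 2, 2, 2, 3]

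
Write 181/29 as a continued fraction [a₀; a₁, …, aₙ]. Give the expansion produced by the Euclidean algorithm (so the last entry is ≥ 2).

181 = 6*29 + 7
29 = 4*7 + 1
7 = 7*1 + 0  (stop)
So 181/29 = [6; 4, 7].

[6; 4, 7]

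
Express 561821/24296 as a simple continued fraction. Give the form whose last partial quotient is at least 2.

561821 = 23×24296 + 3013
24296 = 8×3013 + 192
3013 = 15×192 + 133
192 = 1×133 + 59
133 = 2×59 + 15
59 = 3×15 + 14
15 = 1×14 + 1
14 = 14×1 + 0  (stop)
So 561821/24296 = [23; 8, 15, 1, 2, 3, 1, 14].

[23; 8, 15, 1, 2, 3, 1, 14]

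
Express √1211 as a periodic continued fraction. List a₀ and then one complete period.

[34; 1, 3, 1, 68]

a₀ = ⌊√1211⌋ = 34.
With m₀=0, d₀=1 and mₖ₊₁ = dₖaₖ − mₖ, dₖ₊₁ = (n − mₖ₊₁²)/dₖ, aₖ₊₁ = ⌊(a₀+mₖ₊₁)/dₖ₊₁⌋:
  k=1: m=34, d=55, a=1
  k=2: m=21, d=14, a=3
  k=3: m=21, d=55, a=1
  k=4: m=34, d=1, a=68
d=1 and a=2a₀=68 at k=4, so the next step gives (m, d) = (34, 55) again — its k=1 value — and the period has length 4.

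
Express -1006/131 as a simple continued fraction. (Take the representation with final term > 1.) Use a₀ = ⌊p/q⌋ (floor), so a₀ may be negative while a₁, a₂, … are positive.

-1006 = -8×131 + 42
131 = 3×42 + 5
42 = 8×5 + 2
5 = 2×2 + 1
2 = 2×1 + 0  (stop)
So -1006/131 = [-8; 3, 8, 2, 2].

[-8; 3, 8, 2, 2]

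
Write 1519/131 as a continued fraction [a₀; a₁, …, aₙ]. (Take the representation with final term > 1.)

1519 = 11*131 + 78
131 = 1*78 + 53
78 = 1*53 + 25
53 = 2*25 + 3
25 = 8*3 + 1
3 = 3*1 + 0  (stop)
So 1519/131 = [11; 1, 1, 2, 8, 3].

[11; 1, 1, 2, 8, 3]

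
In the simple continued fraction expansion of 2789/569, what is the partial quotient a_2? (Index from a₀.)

9

2789 = 4·569 + 513   →  a_0 = 4
569 = 1·513 + 56   →  a_1 = 1
513 = 9·56 + 9   →  a_2 = 9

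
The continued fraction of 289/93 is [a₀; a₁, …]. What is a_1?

289 = 3·93 + 10   →  a_0 = 3
93 = 9·10 + 3   →  a_1 = 9

9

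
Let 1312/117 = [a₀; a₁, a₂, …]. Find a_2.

1

1312 = 11·117 + 25   →  a_0 = 11
117 = 4·25 + 17   →  a_1 = 4
25 = 1·17 + 8   →  a_2 = 1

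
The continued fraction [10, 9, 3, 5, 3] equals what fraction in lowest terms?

4801/475

Using pₖ = aₖpₖ₋₁ + pₖ₋₂ and qₖ = aₖqₖ₋₁ + qₖ₋₂:
  k=0: a=10, p=10, q=1
  k=1: a=9, p=91, q=9
  k=2: a=3, p=283, q=28
  k=3: a=5, p=1506, q=149
  k=4: a=3, p=4801, q=475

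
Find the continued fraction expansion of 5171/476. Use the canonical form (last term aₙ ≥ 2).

5171 = 10·476 + 411
476 = 1·411 + 65
411 = 6·65 + 21
65 = 3·21 + 2
21 = 10·2 + 1
2 = 2·1 + 0  (stop)
So 5171/476 = [10; 1, 6, 3, 10, 2].

[10; 1, 6, 3, 10, 2]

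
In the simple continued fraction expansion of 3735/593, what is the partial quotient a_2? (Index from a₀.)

2

3735 = 6·593 + 177   →  a_0 = 6
593 = 3·177 + 62   →  a_1 = 3
177 = 2·62 + 53   →  a_2 = 2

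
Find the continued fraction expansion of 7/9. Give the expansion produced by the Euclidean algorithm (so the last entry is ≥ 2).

[0; 1, 3, 2]

7 = 0·9 + 7
9 = 1·7 + 2
7 = 3·2 + 1
2 = 2·1 + 0  (stop)
So 7/9 = [0; 1, 3, 2].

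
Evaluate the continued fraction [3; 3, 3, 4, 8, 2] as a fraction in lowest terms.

2480/751

Fold from the inside: start with 2/1.
  8 + 1/2 = 17/2
  4 + 2/17 = 70/17
  3 + 17/70 = 227/70
  3 + 70/227 = 751/227
  3 + 227/751 = 2480/751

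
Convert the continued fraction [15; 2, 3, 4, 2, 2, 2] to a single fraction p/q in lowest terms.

6096/395

Using pₖ = aₖpₖ₋₁ + pₖ₋₂ and qₖ = aₖqₖ₋₁ + qₖ₋₂:
  k=0: a=15, p=15, q=1
  k=1: a=2, p=31, q=2
  k=2: a=3, p=108, q=7
  k=3: a=4, p=463, q=30
  k=4: a=2, p=1034, q=67
  k=5: a=2, p=2531, q=164
  k=6: a=2, p=6096, q=395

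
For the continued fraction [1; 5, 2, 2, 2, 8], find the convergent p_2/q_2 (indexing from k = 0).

13/11

Using pₖ = aₖpₖ₋₁ + pₖ₋₂, qₖ = aₖqₖ₋₁ + qₖ₋₂ (with p₋₁=1, p₋₂=0, q₋₁=0, q₋₂=1):
  k=0: a=1, p=1, q=1
  k=1: a=5, p=6, q=5
  k=2: a=2, p=13, q=11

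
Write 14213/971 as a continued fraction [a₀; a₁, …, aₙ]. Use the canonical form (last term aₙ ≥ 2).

14213 = 14*971 + 619
971 = 1*619 + 352
619 = 1*352 + 267
352 = 1*267 + 85
267 = 3*85 + 12
85 = 7*12 + 1
12 = 12*1 + 0  (stop)
So 14213/971 = [14; 1, 1, 1, 3, 7, 12].

[14; 1, 1, 1, 3, 7, 12]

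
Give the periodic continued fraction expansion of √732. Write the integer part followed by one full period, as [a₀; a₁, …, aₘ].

a₀ = ⌊√732⌋ = 27.
With m₀=0, d₀=1 and mₖ₊₁ = dₖaₖ − mₖ, dₖ₊₁ = (n − mₖ₊₁²)/dₖ, aₖ₊₁ = ⌊(a₀+mₖ₊₁)/dₖ₊₁⌋:
  k=1: m=27, d=3, a=18
  k=2: m=27, d=1, a=54
d=1 and a=2a₀=54 at k=2, so the next step gives (m, d) = (27, 3) again — its k=1 value — and the period has length 2.

[27; 18, 54]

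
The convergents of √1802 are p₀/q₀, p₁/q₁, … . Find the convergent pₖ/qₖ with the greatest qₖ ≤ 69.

√1802 = [42; 2, 4, 2, 84, …] (period length 4).
Convergents:
  p_0/q_0 = 42/1
  p_1/q_1 = 85/2
  p_2/q_2 = 382/9
  p_3/q_3 = 849/20
  p_4/q_4 = 71698/1689
q_3 = 20 ≤ 69 < 1689 = q_4, so the answer is 849/20.

849/20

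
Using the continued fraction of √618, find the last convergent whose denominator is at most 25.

√618 = [24; 1, 6, 8, 6, 1, 48, …] (period length 6).
Convergents:
  p_0/q_0 = 24/1
  p_1/q_1 = 25/1
  p_2/q_2 = 174/7
  p_3/q_3 = 1417/57
q_2 = 7 ≤ 25 < 57 = q_3, so the answer is 174/7.

174/7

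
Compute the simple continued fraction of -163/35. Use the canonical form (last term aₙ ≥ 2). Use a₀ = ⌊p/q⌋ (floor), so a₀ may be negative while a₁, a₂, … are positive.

-163 = -5*35 + 12
35 = 2*12 + 11
12 = 1*11 + 1
11 = 11*1 + 0  (stop)
So -163/35 = [-5; 2, 1, 11].

[-5; 2, 1, 11]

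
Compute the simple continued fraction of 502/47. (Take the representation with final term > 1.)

[10; 1, 2, 7, 2]

502 = 10×47 + 32
47 = 1×32 + 15
32 = 2×15 + 2
15 = 7×2 + 1
2 = 2×1 + 0  (stop)
So 502/47 = [10; 1, 2, 7, 2].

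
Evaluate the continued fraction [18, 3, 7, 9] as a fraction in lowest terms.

Using pₖ = aₖpₖ₋₁ + pₖ₋₂ and qₖ = aₖqₖ₋₁ + qₖ₋₂:
  k=0: a=18, p=18, q=1
  k=1: a=3, p=55, q=3
  k=2: a=7, p=403, q=22
  k=3: a=9, p=3682, q=201

3682/201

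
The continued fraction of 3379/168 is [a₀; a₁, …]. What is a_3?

5

3379 = 20·168 + 19   →  a_0 = 20
168 = 8·19 + 16   →  a_1 = 8
19 = 1·16 + 3   →  a_2 = 1
16 = 5·3 + 1   →  a_3 = 5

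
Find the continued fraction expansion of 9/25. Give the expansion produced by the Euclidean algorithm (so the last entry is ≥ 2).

9 = 0·25 + 9
25 = 2·9 + 7
9 = 1·7 + 2
7 = 3·2 + 1
2 = 2·1 + 0  (stop)
So 9/25 = [0; 2, 1, 3, 2].

[0; 2, 1, 3, 2]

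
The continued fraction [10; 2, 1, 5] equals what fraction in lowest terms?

Using pₖ = aₖpₖ₋₁ + pₖ₋₂ and qₖ = aₖqₖ₋₁ + qₖ₋₂:
  k=0: a=10, p=10, q=1
  k=1: a=2, p=21, q=2
  k=2: a=1, p=31, q=3
  k=3: a=5, p=176, q=17

176/17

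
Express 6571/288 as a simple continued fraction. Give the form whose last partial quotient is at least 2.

6571 = 22*288 + 235
288 = 1*235 + 53
235 = 4*53 + 23
53 = 2*23 + 7
23 = 3*7 + 2
7 = 3*2 + 1
2 = 2*1 + 0  (stop)
So 6571/288 = [22; 1, 4, 2, 3, 3, 2].

[22; 1, 4, 2, 3, 3, 2]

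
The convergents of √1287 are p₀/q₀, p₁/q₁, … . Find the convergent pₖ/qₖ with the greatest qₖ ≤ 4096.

144109/4017

√1287 = [35; 1, 6, 1, 70, …] (period length 4).
Convergents:
  p_0/q_0 = 35/1
  p_1/q_1 = 36/1
  p_2/q_2 = 251/7
  p_3/q_3 = 287/8
  p_4/q_4 = 20341/567
  p_5/q_5 = 20628/575
  p_6/q_6 = 144109/4017
  p_7/q_7 = 164737/4592
q_6 = 4017 ≤ 4096 < 4592 = q_7, so the answer is 144109/4017.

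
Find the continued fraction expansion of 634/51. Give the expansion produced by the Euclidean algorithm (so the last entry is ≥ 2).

[12; 2, 3, 7]

634 = 12*51 + 22
51 = 2*22 + 7
22 = 3*7 + 1
7 = 7*1 + 0  (stop)
So 634/51 = [12; 2, 3, 7].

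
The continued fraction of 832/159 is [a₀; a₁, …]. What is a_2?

832 = 5·159 + 37   →  a_0 = 5
159 = 4·37 + 11   →  a_1 = 4
37 = 3·11 + 4   →  a_2 = 3

3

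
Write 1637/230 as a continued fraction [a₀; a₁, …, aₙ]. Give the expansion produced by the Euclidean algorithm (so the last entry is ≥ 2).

1637 = 7·230 + 27
230 = 8·27 + 14
27 = 1·14 + 13
14 = 1·13 + 1
13 = 13·1 + 0  (stop)
So 1637/230 = [7; 8, 1, 1, 13].

[7; 8, 1, 1, 13]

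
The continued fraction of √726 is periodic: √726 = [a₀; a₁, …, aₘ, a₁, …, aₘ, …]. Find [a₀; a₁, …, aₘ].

a₀ = ⌊√726⌋ = 26.

[26; 1, 16, 1, 52]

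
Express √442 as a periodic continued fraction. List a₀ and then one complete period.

[21; 42]

a₀ = ⌊√442⌋ = 21.
With m₀=0, d₀=1 and mₖ₊₁ = dₖaₖ − mₖ, dₖ₊₁ = (n − mₖ₊₁²)/dₖ, aₖ₊₁ = ⌊(a₀+mₖ₊₁)/dₖ₊₁⌋:
  k=1: m=21, d=1, a=42
d=1 and a=2a₀=42 at k=1, so the next step gives (m, d) = (21, 1) again — its k=1 value — and the period has length 1.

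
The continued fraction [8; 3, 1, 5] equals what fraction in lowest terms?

190/23

Fold from the inside: start with 5/1.
  1 + 1/5 = 6/5
  3 + 5/6 = 23/6
  8 + 6/23 = 190/23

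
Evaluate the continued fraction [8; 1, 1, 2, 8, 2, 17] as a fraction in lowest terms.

13366/1555

Fold from the inside: start with 17/1.
  2 + 1/17 = 35/17
  8 + 17/35 = 297/35
  2 + 35/297 = 629/297
  1 + 297/629 = 926/629
  1 + 629/926 = 1555/926
  8 + 926/1555 = 13366/1555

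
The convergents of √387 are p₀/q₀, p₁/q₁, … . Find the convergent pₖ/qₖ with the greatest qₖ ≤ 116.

1141/58

√387 = [19; 1, 2, 19, 2, 1, 38, …] (period length 6).
Convergents:
  p_0/q_0 = 19/1
  p_1/q_1 = 20/1
  p_2/q_2 = 59/3
  p_3/q_3 = 1141/58
  p_4/q_4 = 2341/119
q_3 = 58 ≤ 116 < 119 = q_4, so the answer is 1141/58.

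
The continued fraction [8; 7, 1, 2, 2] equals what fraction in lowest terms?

439/54

Fold from the inside: start with 2/1.
  2 + 1/2 = 5/2
  1 + 2/5 = 7/5
  7 + 5/7 = 54/7
  8 + 7/54 = 439/54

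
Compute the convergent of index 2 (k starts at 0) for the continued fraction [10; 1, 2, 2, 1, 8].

Using pₖ = aₖpₖ₋₁ + pₖ₋₂, qₖ = aₖqₖ₋₁ + qₖ₋₂ (with p₋₁=1, p₋₂=0, q₋₁=0, q₋₂=1):
  k=0: a=10, p=10, q=1
  k=1: a=1, p=11, q=1
  k=2: a=2, p=32, q=3

32/3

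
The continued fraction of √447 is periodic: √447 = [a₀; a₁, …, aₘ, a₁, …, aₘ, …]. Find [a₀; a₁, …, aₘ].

a₀ = ⌊√447⌋ = 21.

[21; 7, 42]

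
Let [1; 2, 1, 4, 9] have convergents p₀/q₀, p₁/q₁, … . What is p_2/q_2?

4/3

Using pₖ = aₖpₖ₋₁ + pₖ₋₂, qₖ = aₖqₖ₋₁ + qₖ₋₂ (with p₋₁=1, p₋₂=0, q₋₁=0, q₋₂=1):
  k=0: a=1, p=1, q=1
  k=1: a=2, p=3, q=2
  k=2: a=1, p=4, q=3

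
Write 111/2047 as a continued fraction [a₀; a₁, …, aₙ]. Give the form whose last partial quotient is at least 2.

[0; 18, 2, 3, 1, 3, 3]

111 = 0·2047 + 111
2047 = 18·111 + 49
111 = 2·49 + 13
49 = 3·13 + 10
13 = 1·10 + 3
10 = 3·3 + 1
3 = 3·1 + 0  (stop)
So 111/2047 = [0; 18, 2, 3, 1, 3, 3].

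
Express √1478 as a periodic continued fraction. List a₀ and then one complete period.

[38; 2, 4, 38, 4, 2, 76]

a₀ = ⌊√1478⌋ = 38.
With m₀=0, d₀=1 and mₖ₊₁ = dₖaₖ − mₖ, dₖ₊₁ = (n − mₖ₊₁²)/dₖ, aₖ₊₁ = ⌊(a₀+mₖ₊₁)/dₖ₊₁⌋:
  k=1: m=38, d=34, a=2
  k=2: m=30, d=17, a=4
  k=3: m=38, d=2, a=38
  k=4: m=38, d=17, a=4
  k=5: m=30, d=34, a=2
  k=6: m=38, d=1, a=76
d=1 and a=2a₀=76 at k=6, so the next step gives (m, d) = (38, 34) again — its k=1 value — and the period has length 6.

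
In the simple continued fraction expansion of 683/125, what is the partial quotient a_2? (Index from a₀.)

683 = 5·125 + 58   →  a_0 = 5
125 = 2·58 + 9   →  a_1 = 2
58 = 6·9 + 4   →  a_2 = 6

6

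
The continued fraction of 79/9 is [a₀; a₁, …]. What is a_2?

79 = 8·9 + 7   →  a_0 = 8
9 = 1·7 + 2   →  a_1 = 1
7 = 3·2 + 1   →  a_2 = 3

3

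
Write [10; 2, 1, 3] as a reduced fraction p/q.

114/11

Using pₖ = aₖpₖ₋₁ + pₖ₋₂ and qₖ = aₖqₖ₋₁ + qₖ₋₂:
  k=0: a=10, p=10, q=1
  k=1: a=2, p=21, q=2
  k=2: a=1, p=31, q=3
  k=3: a=3, p=114, q=11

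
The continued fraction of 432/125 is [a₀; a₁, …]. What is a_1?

2

432 = 3·125 + 57   →  a_0 = 3
125 = 2·57 + 11   →  a_1 = 2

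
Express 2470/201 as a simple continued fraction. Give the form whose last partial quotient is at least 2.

2470 = 12·201 + 58
201 = 3·58 + 27
58 = 2·27 + 4
27 = 6·4 + 3
4 = 1·3 + 1
3 = 3·1 + 0  (stop)
So 2470/201 = [12; 3, 2, 6, 1, 3].

[12; 3, 2, 6, 1, 3]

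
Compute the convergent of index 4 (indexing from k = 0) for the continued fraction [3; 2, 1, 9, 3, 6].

Using pₖ = aₖpₖ₋₁ + pₖ₋₂, qₖ = aₖqₖ₋₁ + qₖ₋₂ (with p₋₁=1, p₋₂=0, q₋₁=0, q₋₂=1):
  k=0: a=3, p=3, q=1
  k=1: a=2, p=7, q=2
  k=2: a=1, p=10, q=3
  k=3: a=9, p=97, q=29
  k=4: a=3, p=301, q=90

301/90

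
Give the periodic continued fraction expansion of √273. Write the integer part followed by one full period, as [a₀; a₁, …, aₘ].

[16; 1, 1, 10, 1, 1, 32]

a₀ = ⌊√273⌋ = 16.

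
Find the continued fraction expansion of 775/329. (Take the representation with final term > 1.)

775 = 2×329 + 117
329 = 2×117 + 95
117 = 1×95 + 22
95 = 4×22 + 7
22 = 3×7 + 1
7 = 7×1 + 0  (stop)
So 775/329 = [2; 2, 1, 4, 3, 7].

[2; 2, 1, 4, 3, 7]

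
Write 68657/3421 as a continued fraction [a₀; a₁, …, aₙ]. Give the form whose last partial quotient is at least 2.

68657 = 20·3421 + 237
3421 = 14·237 + 103
237 = 2·103 + 31
103 = 3·31 + 10
31 = 3·10 + 1
10 = 10·1 + 0  (stop)
So 68657/3421 = [20; 14, 2, 3, 3, 10].

[20; 14, 2, 3, 3, 10]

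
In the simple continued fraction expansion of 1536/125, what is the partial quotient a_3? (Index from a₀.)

1536 = 12·125 + 36   →  a_0 = 12
125 = 3·36 + 17   →  a_1 = 3
36 = 2·17 + 2   →  a_2 = 2
17 = 8·2 + 1   →  a_3 = 8

8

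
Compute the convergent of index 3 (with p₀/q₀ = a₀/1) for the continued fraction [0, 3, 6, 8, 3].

49/155

Using pₖ = aₖpₖ₋₁ + pₖ₋₂, qₖ = aₖqₖ₋₁ + qₖ₋₂ (with p₋₁=1, p₋₂=0, q₋₁=0, q₋₂=1):
  k=0: a=0, p=0, q=1
  k=1: a=3, p=1, q=3
  k=2: a=6, p=6, q=19
  k=3: a=8, p=49, q=155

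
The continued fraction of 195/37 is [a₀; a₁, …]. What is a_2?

1

195 = 5·37 + 10   →  a_0 = 5
37 = 3·10 + 7   →  a_1 = 3
10 = 1·7 + 3   →  a_2 = 1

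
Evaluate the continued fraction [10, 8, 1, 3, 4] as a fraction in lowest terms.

Fold from the inside: start with 4/1.
  3 + 1/4 = 13/4
  1 + 4/13 = 17/13
  8 + 13/17 = 149/17
  10 + 17/149 = 1507/149

1507/149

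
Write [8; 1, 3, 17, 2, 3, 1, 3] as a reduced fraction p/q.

Using pₖ = aₖpₖ₋₁ + pₖ₋₂ and qₖ = aₖqₖ₋₁ + qₖ₋₂:
  k=0: a=8, p=8, q=1
  k=1: a=1, p=9, q=1
  k=2: a=3, p=35, q=4
  k=3: a=17, p=604, q=69
  k=4: a=2, p=1243, q=142
  k=5: a=3, p=4333, q=495
  k=6: a=1, p=5576, q=637
  k=7: a=3, p=21061, q=2406

21061/2406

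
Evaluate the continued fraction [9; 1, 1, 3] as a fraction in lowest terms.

67/7

Using pₖ = aₖpₖ₋₁ + pₖ₋₂ and qₖ = aₖqₖ₋₁ + qₖ₋₂:
  k=0: a=9, p=9, q=1
  k=1: a=1, p=10, q=1
  k=2: a=1, p=19, q=2
  k=3: a=3, p=67, q=7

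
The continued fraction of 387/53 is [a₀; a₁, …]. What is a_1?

387 = 7·53 + 16   →  a_0 = 7
53 = 3·16 + 5   →  a_1 = 3

3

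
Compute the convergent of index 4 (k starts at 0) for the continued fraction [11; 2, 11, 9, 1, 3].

Using pₖ = aₖpₖ₋₁ + pₖ₋₂, qₖ = aₖqₖ₋₁ + qₖ₋₂ (with p₋₁=1, p₋₂=0, q₋₁=0, q₋₂=1):
  k=0: a=11, p=11, q=1
  k=1: a=2, p=23, q=2
  k=2: a=11, p=264, q=23
  k=3: a=9, p=2399, q=209
  k=4: a=1, p=2663, q=232

2663/232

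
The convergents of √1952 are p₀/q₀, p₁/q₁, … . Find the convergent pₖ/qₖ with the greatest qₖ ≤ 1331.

21428/485

√1952 = [44; 5, 1, 1, 21, 1, 1, 5, 88, …] (period length 8).
Convergents:
  p_0/q_0 = 44/1
  p_1/q_1 = 221/5
  p_2/q_2 = 265/6
  p_3/q_3 = 486/11
  p_4/q_4 = 10471/237
  p_5/q_5 = 10957/248
  p_6/q_6 = 21428/485
  p_7/q_7 = 118097/2673
q_6 = 485 ≤ 1331 < 2673 = q_7, so the answer is 21428/485.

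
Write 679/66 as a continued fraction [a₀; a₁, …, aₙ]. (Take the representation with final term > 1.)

[10; 3, 2, 9]

679 = 10×66 + 19
66 = 3×19 + 9
19 = 2×9 + 1
9 = 9×1 + 0  (stop)
So 679/66 = [10; 3, 2, 9].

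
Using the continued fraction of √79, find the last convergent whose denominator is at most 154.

√79 = [8; 1, 7, 1, 16, …] (period length 4).
Convergents:
  p_0/q_0 = 8/1
  p_1/q_1 = 9/1
  p_2/q_2 = 71/8
  p_3/q_3 = 80/9
  p_4/q_4 = 1351/152
  p_5/q_5 = 1431/161
q_4 = 152 ≤ 154 < 161 = q_5, so the answer is 1351/152.

1351/152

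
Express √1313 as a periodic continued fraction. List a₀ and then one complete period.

a₀ = ⌊√1313⌋ = 36.
With m₀=0, d₀=1 and mₖ₊₁ = dₖaₖ − mₖ, dₖ₊₁ = (n − mₖ₊₁²)/dₖ, aₖ₊₁ = ⌊(a₀+mₖ₊₁)/dₖ₊₁⌋:
  k=1: m=36, d=17, a=4
  k=2: m=32, d=17, a=4
  k=3: m=36, d=1, a=72
d=1 and a=2a₀=72 at k=3, so the next step gives (m, d) = (36, 17) again — its k=1 value — and the period has length 3.

[36; 4, 4, 72]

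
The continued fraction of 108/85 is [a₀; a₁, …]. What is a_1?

3

108 = 1·85 + 23   →  a_0 = 1
85 = 3·23 + 16   →  a_1 = 3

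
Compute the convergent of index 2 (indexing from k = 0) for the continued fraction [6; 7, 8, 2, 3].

Using pₖ = aₖpₖ₋₁ + pₖ₋₂, qₖ = aₖqₖ₋₁ + qₖ₋₂ (with p₋₁=1, p₋₂=0, q₋₁=0, q₋₂=1):
  k=0: a=6, p=6, q=1
  k=1: a=7, p=43, q=7
  k=2: a=8, p=350, q=57

350/57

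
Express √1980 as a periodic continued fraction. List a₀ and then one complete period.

a₀ = ⌊√1980⌋ = 44.
With m₀=0, d₀=1 and mₖ₊₁ = dₖaₖ − mₖ, dₖ₊₁ = (n − mₖ₊₁²)/dₖ, aₖ₊₁ = ⌊(a₀+mₖ₊₁)/dₖ₊₁⌋:
  k=1: m=44, d=44, a=2
  k=2: m=44, d=1, a=88
d=1 and a=2a₀=88 at k=2, so the next step gives (m, d) = (44, 44) again — its k=1 value — and the period has length 2.

[44; 2, 88]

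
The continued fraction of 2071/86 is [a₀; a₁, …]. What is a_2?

2071 = 24·86 + 7   →  a_0 = 24
86 = 12·7 + 2   →  a_1 = 12
7 = 3·2 + 1   →  a_2 = 3

3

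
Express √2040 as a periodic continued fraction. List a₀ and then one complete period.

a₀ = ⌊√2040⌋ = 45.
With m₀=0, d₀=1 and mₖ₊₁ = dₖaₖ − mₖ, dₖ₊₁ = (n − mₖ₊₁²)/dₖ, aₖ₊₁ = ⌊(a₀+mₖ₊₁)/dₖ₊₁⌋:
  k=1: m=45, d=15, a=6
  k=2: m=45, d=1, a=90
d=1 and a=2a₀=90 at k=2, so the next step gives (m, d) = (45, 15) again — its k=1 value — and the period has length 2.

[45; 6, 90]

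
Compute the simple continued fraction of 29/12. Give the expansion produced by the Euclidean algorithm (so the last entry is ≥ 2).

[2; 2, 2, 2]

29 = 2×12 + 5
12 = 2×5 + 2
5 = 2×2 + 1
2 = 2×1 + 0  (stop)
So 29/12 = [2; 2, 2, 2].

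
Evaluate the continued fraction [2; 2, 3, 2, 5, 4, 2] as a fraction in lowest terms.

1986/815

Using pₖ = aₖpₖ₋₁ + pₖ₋₂ and qₖ = aₖqₖ₋₁ + qₖ₋₂:
  k=0: a=2, p=2, q=1
  k=1: a=2, p=5, q=2
  k=2: a=3, p=17, q=7
  k=3: a=2, p=39, q=16
  k=4: a=5, p=212, q=87
  k=5: a=4, p=887, q=364
  k=6: a=2, p=1986, q=815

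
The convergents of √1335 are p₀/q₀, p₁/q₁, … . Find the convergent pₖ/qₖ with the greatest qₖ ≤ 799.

24261/664

√1335 = [36; 1, 1, 6, 7, 6, 1, 1, 72, …] (period length 8).
Convergents:
  p_0/q_0 = 36/1
  p_1/q_1 = 37/1
  p_2/q_2 = 73/2
  p_3/q_3 = 475/13
  p_4/q_4 = 3398/93
  p_5/q_5 = 20863/571
  p_6/q_6 = 24261/664
  p_7/q_7 = 45124/1235
q_6 = 664 ≤ 799 < 1235 = q_7, so the answer is 24261/664.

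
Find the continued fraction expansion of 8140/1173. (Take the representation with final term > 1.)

8140 = 6×1173 + 1102
1173 = 1×1102 + 71
1102 = 15×71 + 37
71 = 1×37 + 34
37 = 1×34 + 3
34 = 11×3 + 1
3 = 3×1 + 0  (stop)
So 8140/1173 = [6; 1, 15, 1, 1, 11, 3].

[6; 1, 15, 1, 1, 11, 3]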